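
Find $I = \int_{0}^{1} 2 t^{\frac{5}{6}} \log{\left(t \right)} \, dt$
$- \frac{72}{121}$

Begin with the known integral
$$J(a) = \int_{0}^{1} 2 t^{a} \, dt = \frac{2}{a + 1}.$$

Differentiating under the integral sign brings down a factor of $\ln t$:
$$\frac{dJ}{da} = \int_{0}^{1} 2 t^{a} \log{\left(t \right)} \, dt = - \frac{2}{\left(a + 1\right)^{2}}.$$

The integral on the left is $I$, so $I = - \frac{2}{\left(a + 1\right)^{2}}$.

Setting $a = \frac{5}{6}$:
$$I = - \frac{72}{121}.$$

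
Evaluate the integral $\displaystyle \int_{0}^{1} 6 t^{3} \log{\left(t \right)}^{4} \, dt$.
$\frac{9}{64}$

Consider the simpler parametrised integral
$$J(a) = \int_{0}^{1} 6 t^{a} \, dt = \frac{6}{a + 1}.$$

Differentiating under the integral sign brings down a factor of $\ln t$:
$$\frac{dJ}{da} = \int_{0}^{1} 6 t^{a} \log{\left(t \right)} \, dt = - \frac{6}{\left(a + 1\right)^{2}}.$$

Repeating $4$ times in total — each differentiation brings down another $\ln t$ — gives
$$\frac{d^{4}J}{da^{4}} = \int_{0}^{1} 6 t^{a} \log{\left(t \right)}^{4} \, dt = \frac{144}{\left(a + 1\right)^{5}},$$
and the integrand here is exactly the target integrand, so $I = \frac{144}{\left(a + 1\right)^{5}}$.

Setting $a = 3$:
$$I = \frac{9}{64}.$$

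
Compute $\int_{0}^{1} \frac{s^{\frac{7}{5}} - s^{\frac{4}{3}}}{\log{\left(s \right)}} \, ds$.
$- \log{\left(\frac{35}{36} \right)}$

Introduce a parameter $a$ in the exponent: let $I(a) = \int_{0}^{1} \frac{s^{\frac{7}{5}} - s^{a}}{\log{\left(s \right)}} \, ds$.

Since $\dfrac{\partial}{\partial a}\,s^{a} = s^{a} \ln s$, the $\ln s$ in the denominator cancels and
$$\frac{dI}{da} = \int_{0}^{1} -1 s^{a} \, ds = -1 \left[\frac{s^{a+1}}{a+1}\right]_0^1 = - \frac{1}{a + 1}.$$

Integrating with respect to $a$ gives $I(a) = - \log{\left(\frac{5 a}{12} + \frac{5}{12} \right)} + C$.

At $a = \frac{7}{5}$ the integrand is identically $0$, so $I(\frac{7}{5}) = 0$. The closed form gives $0$, hence $C = 0$.

Setting $a = \frac{4}{3}$:
$$I = - \log{\left(\frac{35}{36} \right)}.$$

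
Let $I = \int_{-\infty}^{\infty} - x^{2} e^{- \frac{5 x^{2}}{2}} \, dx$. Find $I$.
$- \frac{\sqrt{10} \sqrt{\pi}}{25}$

Begin with the known integral
$$J(a) = \int_{-\infty}^{\infty} - e^{- a x^{2}} \, dx = - \frac{\sqrt{\pi}}{\sqrt{a}}.$$

Differentiating under the integral sign brings down a factor of $(-x^2)$:
$$\frac{dJ}{da} = \int_{-\infty}^{\infty} x^{2} e^{- a x^{2}} \, dx = \frac{\sqrt{\pi}}{2 a^{\frac{3}{2}}}.$$

The integral on the left is $-I$, so $I = - \frac{\sqrt{\pi}}{2 a^{\frac{3}{2}}}$.

Setting $a = \frac{5}{2}$:
$$I = - \frac{\sqrt{10} \sqrt{\pi}}{25}.$$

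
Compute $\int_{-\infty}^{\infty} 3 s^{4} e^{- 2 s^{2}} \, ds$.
$\frac{9 \sqrt{2} \sqrt{\pi}}{32}$

Start from the elementary integral
$$J(a) = \int_{-\infty}^{\infty} 3 e^{- a s^{2}} \, ds = \frac{3 \sqrt{\pi}}{\sqrt{a}}.$$

Differentiating under the integral sign brings down a factor of $(-s^2)$:
$$\frac{dJ}{da} = \int_{-\infty}^{\infty} - 3 s^{2} e^{- a s^{2}} \, ds = - \frac{3 \sqrt{\pi}}{2 a^{\frac{3}{2}}}.$$

Repeating twice in total — each differentiation brings down another $(-s^2)$ — gives
$$\frac{d^{2}J}{da^{2}} = \int_{-\infty}^{\infty} 3 s^{4} e^{- a s^{2}} \, ds = \frac{9 \sqrt{\pi}}{4 a^{\frac{5}{2}}},$$
and the integrand here is exactly the target integrand, so $I = \frac{9 \sqrt{\pi}}{4 a^{\frac{5}{2}}}$.

Setting $a = 2$:
$$I = \frac{9 \sqrt{2} \sqrt{\pi}}{32}.$$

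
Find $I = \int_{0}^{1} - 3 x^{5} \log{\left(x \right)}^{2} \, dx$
$- \frac{1}{36}$

Consider the simpler parametrised integral
$$J(a) = \int_{0}^{1} - 3 x^{a} \, dx = - \frac{3}{a + 1}.$$

Differentiating under the integral sign brings down a factor of $\ln x$:
$$\frac{dJ}{da} = \int_{0}^{1} - 3 x^{a} \log{\left(x \right)} \, dx = \frac{3}{\left(a + 1\right)^{2}}.$$

Repeating twice in total — each differentiation brings down another $\ln x$ — gives
$$\frac{d^{2}J}{da^{2}} = \int_{0}^{1} - 3 x^{a} \log{\left(x \right)}^{2} \, dx = - \frac{6}{\left(a + 1\right)^{3}},$$
and the integrand here is exactly the target integrand, so $I = - \frac{6}{\left(a + 1\right)^{3}}$.

Setting $a = 5$:
$$I = - \frac{1}{36}.$$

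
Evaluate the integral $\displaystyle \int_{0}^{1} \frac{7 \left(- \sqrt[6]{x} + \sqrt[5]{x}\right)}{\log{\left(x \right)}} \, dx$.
$- \log{\left(\frac{64339296875}{78364164096} \right)}$

Consider the one-parameter family: let $I(a) = \int_{0}^{1} \frac{7 \left(\sqrt[5]{x} - x^{a}\right)}{\log{\left(x \right)}} \, dx$.

Since $\dfrac{\partial}{\partial a}\,x^{a} = x^{a} \ln x$, the $\ln x$ in the denominator cancels and
$$\frac{dI}{da} = \int_{0}^{1} -7 x^{a} \, dx = -7 \left[\frac{x^{a+1}}{a+1}\right]_0^1 = - \frac{7}{a + 1}.$$

Integrating with respect to $a$ gives $I(a) = - \log{\left(\frac{78125 \left(a + 1\right)^{7}}{279936} \right)} + C$.

At $a = \frac{1}{5}$ the integrand is identically $0$, so $I(\frac{1}{5}) = 0$. The closed form gives $0$, hence $C = 0$.

Setting $a = \frac{1}{6}$:
$$I = - \log{\left(\frac{64339296875}{78364164096} \right)}.$$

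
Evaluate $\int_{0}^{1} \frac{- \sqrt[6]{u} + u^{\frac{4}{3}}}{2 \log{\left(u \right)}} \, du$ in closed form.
$\frac{\log{\left(2 \right)}}{2}$

Introduce a parameter $a$ in the exponent: let $I(a) = \int_{0}^{1} \frac{- \sqrt[6]{u} + u^{a}}{2 \log{\left(u \right)}} \, du$.

Since $\dfrac{\partial}{\partial a}\,u^{a} = u^{a} \ln u$, the $\ln u$ in the denominator cancels and
$$\frac{dI}{da} = \int_{0}^{1} \frac{1}{2} u^{a} \, du = \frac{1}{2} \left[\frac{u^{a+1}}{a+1}\right]_0^1 = \frac{1}{2 \left(a + 1\right)}.$$

Integrating with respect to $a$ gives $I(a) = \log{\left(\frac{\sqrt{42} \sqrt{a + 1}}{7} \right)} + C$.

At $a = \frac{1}{6}$ the integrand is identically $0$, so $I(\frac{1}{6}) = 0$. The closed form gives $0$, hence $C = 0$.

Setting $a = \frac{4}{3}$:
$$I = \frac{\log{\left(2 \right)}}{2}.$$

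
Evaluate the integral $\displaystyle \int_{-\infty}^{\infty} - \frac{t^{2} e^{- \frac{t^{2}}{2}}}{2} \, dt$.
$- \frac{\sqrt{2} \sqrt{\pi}}{2}$

Begin with the known integral
$$J(a) = \int_{-\infty}^{\infty} - \frac{e^{- a t^{2}}}{2} \, dt = - \frac{\sqrt{\pi}}{2 \sqrt{a}}.$$

Differentiating under the integral sign brings down a factor of $(-t^2)$:
$$\frac{dJ}{da} = \int_{-\infty}^{\infty} \frac{t^{2} e^{- a t^{2}}}{2} \, dt = \frac{\sqrt{\pi}}{4 a^{\frac{3}{2}}}.$$

The integral on the left is $-I$, so $I = - \frac{\sqrt{\pi}}{4 a^{\frac{3}{2}}}$.

Setting $a = \frac{1}{2}$:
$$I = - \frac{\sqrt{2} \sqrt{\pi}}{2}.$$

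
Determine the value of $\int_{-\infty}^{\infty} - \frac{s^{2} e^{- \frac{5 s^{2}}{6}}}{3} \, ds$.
$- \frac{\sqrt{30} \sqrt{\pi}}{25}$

Begin with the known integral
$$J(a) = \int_{-\infty}^{\infty} - \frac{e^{- a s^{2}}}{3} \, ds = - \frac{\sqrt{\pi}}{3 \sqrt{a}}.$$

Differentiating under the integral sign brings down a factor of $(-s^2)$:
$$\frac{dJ}{da} = \int_{-\infty}^{\infty} \frac{s^{2} e^{- a s^{2}}}{3} \, ds = \frac{\sqrt{\pi}}{6 a^{\frac{3}{2}}}.$$

The integral on the left is $-I$, so $I = - \frac{\sqrt{\pi}}{6 a^{\frac{3}{2}}}$.

Setting $a = \frac{5}{6}$:
$$I = - \frac{\sqrt{30} \sqrt{\pi}}{25}.$$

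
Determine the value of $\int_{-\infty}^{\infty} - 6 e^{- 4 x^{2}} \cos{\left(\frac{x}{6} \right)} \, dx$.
$- \frac{3 \sqrt{\pi}}{e^{\frac{1}{576}}}$

Define $I(b) = \int_{-\infty}^{\infty} - 6 e^{- 4 x^{2}} \cos{\left(b x \right)} \, dx$.

Differentiating under the integral sign,
$$I'(b) = \int_{-\infty}^{\infty} 6 x e^{- 4 x^{2}} \sin{\left(b x \right)} \, dx.$$

Integrate $\int_{-\infty}^{\infty} x \sin(b x)\, e^{- 4 x^{2}}\, dx$ by parts with $u = \sin(b x)$ and $dv = x\, e^{- 4 x^{2}}\, dx$, giving $v = - \frac{e^{- 4 x^{2}}}{8}$. The boundary term vanishes and
$$\int_{-\infty}^{\infty} x \sin(b x)\, e^{- 4 x^{2}}\, dx = \frac{b}{8} \int_{-\infty}^{\infty} \cos(b x)\, e^{- 4 x^{2}}\, dx,$$
so $I'(b) = - \frac{b}{8}\, I(b)$.

This is a separable first-order ODE; solving with the initial condition $I(0) = \int_{-\infty}^{\infty} - 6 e^{- 4 x^{2}}\,dx = - 3 \sqrt{\pi}$ gives
$$I(b) = - 3 \sqrt{\pi} e^{- \frac{b^{2}}{16}}.$$

Setting $b = \frac{1}{6}$:
$$I = - \frac{3 \sqrt{\pi}}{e^{\frac{1}{576}}}.$$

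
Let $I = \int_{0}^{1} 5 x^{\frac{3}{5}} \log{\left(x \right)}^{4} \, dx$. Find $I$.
$\frac{46875}{4096}$

Consider the simpler parametrised integral
$$J(a) = \int_{0}^{1} 5 x^{a} \, dx = \frac{5}{a + 1}.$$

Differentiating under the integral sign brings down a factor of $\ln x$:
$$\frac{dJ}{da} = \int_{0}^{1} 5 x^{a} \log{\left(x \right)} \, dx = - \frac{5}{\left(a + 1\right)^{2}}.$$

Repeating $4$ times in total — each differentiation brings down another $\ln x$ — gives
$$\frac{d^{4}J}{da^{4}} = \int_{0}^{1} 5 x^{a} \log{\left(x \right)}^{4} \, dx = \frac{120}{\left(a + 1\right)^{5}},$$
and the integrand here is exactly the target integrand, so $I = \frac{120}{\left(a + 1\right)^{5}}$.

Setting $a = \frac{3}{5}$:
$$I = \frac{46875}{4096}.$$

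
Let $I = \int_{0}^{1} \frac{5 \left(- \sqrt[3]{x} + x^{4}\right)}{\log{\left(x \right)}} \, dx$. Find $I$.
$\log{\left(\frac{759375}{1024} \right)}$

Consider the one-parameter family: let $I(a) = \int_{0}^{1} \frac{5 \left(x^{4} - x^{a}\right)}{\log{\left(x \right)}} \, dx$.

Since $\dfrac{\partial}{\partial a}\,x^{a} = x^{a} \ln x$, the $\ln x$ in the denominator cancels and
$$\frac{dI}{da} = \int_{0}^{1} -5 x^{a} \, dx = -5 \left[\frac{x^{a+1}}{a+1}\right]_0^1 = - \frac{5}{a + 1}.$$

Integrating with respect to $a$ gives $I(a) = \log{\left(\frac{3125}{\left(a + 1\right)^{5}} \right)} + C$.

At $a = 4$ the integrand is identically $0$, so $I(4) = 0$. The closed form gives $0$, hence $C = 0$.

Setting $a = \frac{1}{3}$:
$$I = \log{\left(\frac{759375}{1024} \right)}.$$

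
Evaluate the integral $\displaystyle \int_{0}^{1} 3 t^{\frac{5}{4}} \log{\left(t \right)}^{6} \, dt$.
$\frac{1310720}{177147}$

Start from the elementary integral
$$J(a) = \int_{0}^{1} 3 t^{a} \, dt = \frac{3}{a + 1}.$$

Differentiating under the integral sign brings down a factor of $\ln t$:
$$\frac{dJ}{da} = \int_{0}^{1} 3 t^{a} \log{\left(t \right)} \, dt = - \frac{3}{\left(a + 1\right)^{2}}.$$

Repeating $6$ times in total — each differentiation brings down another $\ln t$ — gives
$$\frac{d^{6}J}{da^{6}} = \int_{0}^{1} 3 t^{a} \log{\left(t \right)}^{6} \, dt = \frac{2160}{\left(a + 1\right)^{7}},$$
and the integrand here is exactly the target integrand, so $I = \frac{2160}{\left(a + 1\right)^{7}}$.

Setting $a = \frac{5}{4}$:
$$I = \frac{1310720}{177147}.$$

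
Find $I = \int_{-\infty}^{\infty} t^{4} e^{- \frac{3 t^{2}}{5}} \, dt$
$\frac{25 \sqrt{15} \sqrt{\pi}}{36}$

Consider the simpler parametrised integral
$$J(a) = \int_{-\infty}^{\infty} e^{- a t^{2}} \, dt = \frac{\sqrt{\pi}}{\sqrt{a}}.$$

Differentiating under the integral sign brings down a factor of $(-t^2)$:
$$\frac{dJ}{da} = \int_{-\infty}^{\infty} - t^{2} e^{- a t^{2}} \, dt = - \frac{\sqrt{\pi}}{2 a^{\frac{3}{2}}}.$$

Repeating twice in total — each differentiation brings down another $(-t^2)$ — gives
$$\frac{d^{2}J}{da^{2}} = \int_{-\infty}^{\infty} t^{4} e^{- a t^{2}} \, dt = \frac{3 \sqrt{\pi}}{4 a^{\frac{5}{2}}},$$
and the integrand here is exactly the target integrand, so $I = \frac{3 \sqrt{\pi}}{4 a^{\frac{5}{2}}}$.

Setting $a = \frac{3}{5}$:
$$I = \frac{25 \sqrt{15} \sqrt{\pi}}{36}.$$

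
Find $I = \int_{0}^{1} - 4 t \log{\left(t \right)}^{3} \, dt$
$\frac{3}{2}$

Start from the elementary integral
$$J(a) = \int_{0}^{1} - 4 t^{a} \, dt = - \frac{4}{a + 1}.$$

Differentiating under the integral sign brings down a factor of $\ln t$:
$$\frac{dJ}{da} = \int_{0}^{1} - 4 t^{a} \log{\left(t \right)} \, dt = \frac{4}{\left(a + 1\right)^{2}}.$$

Repeating $3$ times in total — each differentiation brings down another $\ln t$ — gives
$$\frac{d^{3}J}{da^{3}} = \int_{0}^{1} - 4 t^{a} \log{\left(t \right)}^{3} \, dt = \frac{24}{\left(a + 1\right)^{4}},$$
and the integrand here is exactly the target integrand, so $I = \frac{24}{\left(a + 1\right)^{4}}$.

Setting $a = 1$:
$$I = \frac{3}{2}.$$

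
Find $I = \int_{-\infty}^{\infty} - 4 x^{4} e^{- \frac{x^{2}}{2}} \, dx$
$- 12 \sqrt{2} \sqrt{\pi}$

Begin with the known integral
$$J(a) = \int_{-\infty}^{\infty} - 4 e^{- a x^{2}} \, dx = - \frac{4 \sqrt{\pi}}{\sqrt{a}}.$$

Differentiating under the integral sign brings down a factor of $(-x^2)$:
$$\frac{dJ}{da} = \int_{-\infty}^{\infty} 4 x^{2} e^{- a x^{2}} \, dx = \frac{2 \sqrt{\pi}}{a^{\frac{3}{2}}}.$$

Repeating twice in total — each differentiation brings down another $(-x^2)$ — gives
$$\frac{d^{2}J}{da^{2}} = \int_{-\infty}^{\infty} - 4 x^{4} e^{- a x^{2}} \, dx = - \frac{3 \sqrt{\pi}}{a^{\frac{5}{2}}},$$
and the integrand here is exactly the target integrand, so $I = - \frac{3 \sqrt{\pi}}{a^{\frac{5}{2}}}$.

Setting $a = \frac{1}{2}$:
$$I = - 12 \sqrt{2} \sqrt{\pi}.$$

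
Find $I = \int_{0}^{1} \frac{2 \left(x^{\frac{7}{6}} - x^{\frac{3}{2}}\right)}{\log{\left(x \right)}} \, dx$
$\log{\left(\frac{169}{225} \right)}$

Replace the exponent $\frac{7}{6}$ by a parameter $a$: let $I(a) = \int_{0}^{1} \frac{2 \left(- x^{\frac{3}{2}} + x^{a}\right)}{\log{\left(x \right)}} \, dx$.

Since $\dfrac{\partial}{\partial a}\,x^{a} = x^{a} \ln x$, the $\ln x$ in the denominator cancels and
$$\frac{dI}{da} = \int_{0}^{1} 2 x^{a} \, dx = 2 \left[\frac{x^{a+1}}{a+1}\right]_0^1 = \frac{2}{a + 1}.$$

Integrating with respect to $a$ gives $I(a) = \log{\left(\frac{4 \left(a + 1\right)^{2}}{25} \right)} + C$.

At $a = \frac{3}{2}$ the integrand is identically $0$, so $I(\frac{3}{2}) = 0$. The closed form gives $0$, hence $C = 0$.

Setting $a = \frac{7}{6}$:
$$I = \log{\left(\frac{169}{225} \right)}.$$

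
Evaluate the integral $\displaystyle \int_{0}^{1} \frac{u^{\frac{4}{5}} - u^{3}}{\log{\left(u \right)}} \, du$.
$- \log{\left(\frac{20}{9} \right)}$

Replace the exponent $3$ by a parameter $a$: let $I(a) = \int_{0}^{1} \frac{u^{\frac{4}{5}} - u^{a}}{\log{\left(u \right)}} \, du$.

Since $\dfrac{\partial}{\partial a}\,u^{a} = u^{a} \ln u$, the $\ln u$ in the denominator cancels and
$$\frac{dI}{da} = \int_{0}^{1} -1 u^{a} \, du = -1 \left[\frac{u^{a+1}}{a+1}\right]_0^1 = - \frac{1}{a + 1}.$$

Integrating with respect to $a$ gives $I(a) = - \log{\left(\frac{5 a}{9} + \frac{5}{9} \right)} + C$.

At $a = \frac{4}{5}$ the integrand is identically $0$, so $I(\frac{4}{5}) = 0$. The closed form gives $0$, hence $C = 0$.

Setting $a = 3$:
$$I = - \log{\left(\frac{20}{9} \right)}.$$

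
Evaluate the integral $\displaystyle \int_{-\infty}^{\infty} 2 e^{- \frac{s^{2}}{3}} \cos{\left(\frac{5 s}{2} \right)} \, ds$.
$\frac{2 \sqrt{3} \sqrt{\pi}}{e^{\frac{75}{16}}}$

Treat the cosine frequency as a parameter and define $I(b) = \int_{-\infty}^{\infty} 2 e^{- \frac{s^{2}}{3}} \cos{\left(b s \right)} \, ds$.

Differentiating under the integral sign,
$$I'(b) = \int_{-\infty}^{\infty} - 2 s e^{- \frac{s^{2}}{3}} \sin{\left(b s \right)} \, ds.$$

Integrate $\int_{-\infty}^{\infty} s \sin(b s)\, e^{- \frac{s^{2}}{3}}\, ds$ by parts with $u = \sin(b s)$ and $dv = s\, e^{- \frac{s^{2}}{3}}\, ds$, giving $v = - \frac{3 e^{- \frac{s^{2}}{3}}}{2}$. The boundary term vanishes and
$$\int_{-\infty}^{\infty} s \sin(b s)\, e^{- \frac{s^{2}}{3}}\, ds = \frac{3 b}{2} \int_{-\infty}^{\infty} \cos(b s)\, e^{- \frac{s^{2}}{3}}\, ds,$$
so $I'(b) = - \frac{3 b}{2}\, I(b)$.

This is a separable first-order ODE; solving with the initial condition $I(0) = \int_{-\infty}^{\infty} 2 e^{- \frac{s^{2}}{3}}\,ds = 2 \sqrt{3} \sqrt{\pi}$ gives
$$I(b) = 2 \sqrt{3} \sqrt{\pi} e^{- \frac{3 b^{2}}{4}}.$$

Setting $b = \frac{5}{2}$:
$$I = \frac{2 \sqrt{3} \sqrt{\pi}}{e^{\frac{75}{16}}}.$$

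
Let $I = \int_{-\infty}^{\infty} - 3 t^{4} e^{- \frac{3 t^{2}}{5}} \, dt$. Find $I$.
$- \frac{25 \sqrt{15} \sqrt{\pi}}{12}$

Begin with the known integral
$$J(a) = \int_{-\infty}^{\infty} - 3 e^{- a t^{2}} \, dt = - \frac{3 \sqrt{\pi}}{\sqrt{a}}.$$

Differentiating under the integral sign brings down a factor of $(-t^2)$:
$$\frac{dJ}{da} = \int_{-\infty}^{\infty} 3 t^{2} e^{- a t^{2}} \, dt = \frac{3 \sqrt{\pi}}{2 a^{\frac{3}{2}}}.$$

Repeating twice in total — each differentiation brings down another $(-t^2)$ — gives
$$\frac{d^{2}J}{da^{2}} = \int_{-\infty}^{\infty} - 3 t^{4} e^{- a t^{2}} \, dt = - \frac{9 \sqrt{\pi}}{4 a^{\frac{5}{2}}},$$
and the integrand here is exactly the target integrand, so $I = - \frac{9 \sqrt{\pi}}{4 a^{\frac{5}{2}}}$.

Setting $a = \frac{3}{5}$:
$$I = - \frac{25 \sqrt{15} \sqrt{\pi}}{12}.$$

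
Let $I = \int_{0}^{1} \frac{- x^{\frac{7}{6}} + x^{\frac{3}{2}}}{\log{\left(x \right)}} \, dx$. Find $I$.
$\log{\left(\frac{15}{13} \right)}$

Introduce a parameter $a$ in the exponent: let $I(a) = \int_{0}^{1} \frac{- x^{\frac{7}{6}} + x^{a}}{\log{\left(x \right)}} \, dx$.

Since $\dfrac{\partial}{\partial a}\,x^{a} = x^{a} \ln x$, the $\ln x$ in the denominator cancels and
$$\frac{dI}{da} = \int_{0}^{1} x^{a} \, dx = \left[\frac{x^{a+1}}{a+1}\right]_0^1 = \frac{1}{a + 1}.$$

Integrating with respect to $a$ gives $I(a) = \log{\left(\frac{6 a}{13} + \frac{6}{13} \right)} + C$.

At $a = \frac{7}{6}$ the integrand is identically $0$, so $I(\frac{7}{6}) = 0$. The closed form gives $0$, hence $C = 0$.

Setting $a = \frac{3}{2}$:
$$I = \log{\left(\frac{15}{13} \right)}.$$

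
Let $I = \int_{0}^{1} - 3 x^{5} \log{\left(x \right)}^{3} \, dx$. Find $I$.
$\frac{1}{72}$

Consider the simpler parametrised integral
$$J(a) = \int_{0}^{1} - 3 x^{a} \, dx = - \frac{3}{a + 1}.$$

Differentiating under the integral sign brings down a factor of $\ln x$:
$$\frac{dJ}{da} = \int_{0}^{1} - 3 x^{a} \log{\left(x \right)} \, dx = \frac{3}{\left(a + 1\right)^{2}}.$$

Repeating $3$ times in total — each differentiation brings down another $\ln x$ — gives
$$\frac{d^{3}J}{da^{3}} = \int_{0}^{1} - 3 x^{a} \log{\left(x \right)}^{3} \, dx = \frac{18}{\left(a + 1\right)^{4}},$$
and the integrand here is exactly the target integrand, so $I = \frac{18}{\left(a + 1\right)^{4}}$.

Setting $a = 5$:
$$I = \frac{1}{72}.$$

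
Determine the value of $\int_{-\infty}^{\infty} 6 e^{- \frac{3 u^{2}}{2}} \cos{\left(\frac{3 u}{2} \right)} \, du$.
$\frac{2 \sqrt{6} \sqrt{\pi}}{e^{\frac{3}{8}}}$

Define $I(b) = \int_{-\infty}^{\infty} 6 e^{- \frac{3 u^{2}}{2}} \cos{\left(b u \right)} \, du$.

Differentiating under the integral sign,
$$I'(b) = \int_{-\infty}^{\infty} - 6 u e^{- \frac{3 u^{2}}{2}} \sin{\left(b u \right)} \, du.$$

Integrate $\int_{-\infty}^{\infty} u \sin(b u)\, e^{- \frac{3 u^{2}}{2}}\, du$ by parts with $w = \sin(b u)$ and $dv = u\, e^{- \frac{3 u^{2}}{2}}\, du$, giving $v = - \frac{e^{- \frac{3 u^{2}}{2}}}{3}$. The boundary term vanishes and
$$\int_{-\infty}^{\infty} u \sin(b u)\, e^{- \frac{3 u^{2}}{2}}\, du = \frac{b}{3} \int_{-\infty}^{\infty} \cos(b u)\, e^{- \frac{3 u^{2}}{2}}\, du,$$
so $I'(b) = - \frac{b}{3}\, I(b)$.

This is a separable first-order ODE; solving with the initial condition $I(0) = \int_{-\infty}^{\infty} 6 e^{- \frac{3 u^{2}}{2}}\,du = 2 \sqrt{6} \sqrt{\pi}$ gives
$$I(b) = 2 \sqrt{6} \sqrt{\pi} e^{- \frac{b^{2}}{6}}.$$

Setting $b = \frac{3}{2}$:
$$I = \frac{2 \sqrt{6} \sqrt{\pi}}{e^{\frac{3}{8}}}.$$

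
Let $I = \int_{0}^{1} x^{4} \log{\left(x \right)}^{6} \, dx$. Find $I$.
$\frac{144}{15625}$

Start from the elementary integral
$$J(a) = \int_{0}^{1} x^{a} \, dx = \frac{1}{a + 1}.$$

Differentiating under the integral sign brings down a factor of $\ln x$:
$$\frac{dJ}{da} = \int_{0}^{1} x^{a} \log{\left(x \right)} \, dx = - \frac{1}{\left(a + 1\right)^{2}}.$$

Repeating $6$ times in total — each differentiation brings down another $\ln x$ — gives
$$\frac{d^{6}J}{da^{6}} = \int_{0}^{1} x^{a} \log{\left(x \right)}^{6} \, dx = \frac{720}{\left(a + 1\right)^{7}},$$
and the integrand here is exactly the target integrand, so $I = \frac{720}{\left(a + 1\right)^{7}}$.

Setting $a = 4$:
$$I = \frac{144}{15625}.$$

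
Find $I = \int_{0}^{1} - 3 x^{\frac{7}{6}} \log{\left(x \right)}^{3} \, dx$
$\frac{23328}{28561}$

Consider the simpler parametrised integral
$$J(a) = \int_{0}^{1} - 3 x^{a} \, dx = - \frac{3}{a + 1}.$$

Differentiating under the integral sign brings down a factor of $\ln x$:
$$\frac{dJ}{da} = \int_{0}^{1} - 3 x^{a} \log{\left(x \right)} \, dx = \frac{3}{\left(a + 1\right)^{2}}.$$

Repeating $3$ times in total — each differentiation brings down another $\ln x$ — gives
$$\frac{d^{3}J}{da^{3}} = \int_{0}^{1} - 3 x^{a} \log{\left(x \right)}^{3} \, dx = \frac{18}{\left(a + 1\right)^{4}},$$
and the integrand here is exactly the target integrand, so $I = \frac{18}{\left(a + 1\right)^{4}}$.

Setting $a = \frac{7}{6}$:
$$I = \frac{23328}{28561}.$$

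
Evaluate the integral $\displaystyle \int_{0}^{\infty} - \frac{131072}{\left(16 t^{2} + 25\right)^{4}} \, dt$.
$- \frac{1024 \pi}{15625}$

Recall the elementary integral
$$J(a) = \int_{0}^{\infty} - \frac{2}{a^{2} + t^{2}} \, dt = - \frac{\pi}{a}.$$

Differentiating under the integral sign with respect to $a$,
$$\frac{dJ}{da} = \int_{0}^{\infty} \frac{4 a}{\left(a^{2} + t^{2}\right)^{2}} \, dt = \frac{\pi}{a^{2}},$$
so $\int_{0}^{\infty} - \frac{2}{\left(a^{2} + t^{2}\right)^{2}} \, dt = - \frac{\pi}{2 a^{3}}$.

Repeating — each differentiation of $1/(t^2+a^2)^j$ produces $-2ja/(t^2+a^2)^{j+1}$ — and dividing through by $-2ja$ at each step yields, after $3$ differentiations in total,
$$\int_{0}^{\infty} - \frac{2}{\left(a^{2} + t^{2}\right)^{4}} \, dt = - \frac{5 \pi}{16 a^{7}}.$$

Setting $a = \frac{5}{4}$:
$$I = - \frac{1024 \pi}{15625}.$$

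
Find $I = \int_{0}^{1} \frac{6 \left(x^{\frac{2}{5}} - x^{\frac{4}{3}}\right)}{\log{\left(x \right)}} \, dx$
$- \log{\left(\frac{15625}{729} \right)}$

Introduce a parameter $a$ in the exponent: let $I(a) = \int_{0}^{1} \frac{6 \left(x^{\frac{2}{5}} - x^{a}\right)}{\log{\left(x \right)}} \, dx$.

Since $\dfrac{\partial}{\partial a}\,x^{a} = x^{a} \ln x$, the $\ln x$ in the denominator cancels and
$$\frac{dI}{da} = \int_{0}^{1} -6 x^{a} \, dx = -6 \left[\frac{x^{a+1}}{a+1}\right]_0^1 = - \frac{6}{a + 1}.$$

Integrating with respect to $a$ gives $I(a) = - \log{\left(\frac{15625 \left(a + 1\right)^{6}}{117649} \right)} + C$.

At $a = \frac{2}{5}$ the integrand is identically $0$, so $I(\frac{2}{5}) = 0$. The closed form gives $0$, hence $C = 0$.

Setting $a = \frac{4}{3}$:
$$I = - \log{\left(\frac{15625}{729} \right)}.$$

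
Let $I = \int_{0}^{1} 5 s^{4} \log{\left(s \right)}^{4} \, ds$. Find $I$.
$\frac{24}{625}$

Begin with the known integral
$$J(a) = \int_{0}^{1} 5 s^{a} \, ds = \frac{5}{a + 1}.$$

Differentiating under the integral sign brings down a factor of $\ln s$:
$$\frac{dJ}{da} = \int_{0}^{1} 5 s^{a} \log{\left(s \right)} \, ds = - \frac{5}{\left(a + 1\right)^{2}}.$$

Repeating $4$ times in total — each differentiation brings down another $\ln s$ — gives
$$\frac{d^{4}J}{da^{4}} = \int_{0}^{1} 5 s^{a} \log{\left(s \right)}^{4} \, ds = \frac{120}{\left(a + 1\right)^{5}},$$
and the integrand here is exactly the target integrand, so $I = \frac{120}{\left(a + 1\right)^{5}}$.

Setting $a = 4$:
$$I = \frac{24}{625}.$$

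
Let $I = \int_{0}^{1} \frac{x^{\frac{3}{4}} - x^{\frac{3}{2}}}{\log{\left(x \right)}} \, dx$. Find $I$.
$- \log{\left(10 \right)} + \log{\left(7 \right)}$

Replace the exponent $\frac{3}{2}$ by a parameter $a$: let $I(a) = \int_{0}^{1} \frac{x^{\frac{3}{4}} - x^{a}}{\log{\left(x \right)}} \, dx$.

Since $\dfrac{\partial}{\partial a}\,x^{a} = x^{a} \ln x$, the $\ln x$ in the denominator cancels and
$$\frac{dI}{da} = \int_{0}^{1} -1 x^{a} \, dx = -1 \left[\frac{x^{a+1}}{a+1}\right]_0^1 = - \frac{1}{a + 1}.$$

Integrating with respect to $a$ gives $I(a) = - \log{\left(\frac{4 a}{7} + \frac{4}{7} \right)} + C$.

At $a = \frac{3}{4}$ the integrand is identically $0$, so $I(\frac{3}{4}) = 0$. The closed form gives $0$, hence $C = 0$.

Setting $a = \frac{3}{2}$:
$$I = - \log{\left(10 \right)} + \log{\left(7 \right)}.$$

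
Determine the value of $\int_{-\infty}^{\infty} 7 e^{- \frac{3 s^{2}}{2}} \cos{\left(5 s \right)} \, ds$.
$\frac{7 \sqrt{6} \sqrt{\pi}}{3 e^{\frac{25}{6}}}$

Treat the cosine frequency as a parameter and define $I(b) = \int_{-\infty}^{\infty} 7 e^{- \frac{3 s^{2}}{2}} \cos{\left(b s \right)} \, ds$.

Differentiating under the integral sign,
$$I'(b) = \int_{-\infty}^{\infty} - 7 s e^{- \frac{3 s^{2}}{2}} \sin{\left(b s \right)} \, ds.$$

Integrate $\int_{-\infty}^{\infty} s \sin(b s)\, e^{- \frac{3 s^{2}}{2}}\, ds$ by parts with $u = \sin(b s)$ and $dv = s\, e^{- \frac{3 s^{2}}{2}}\, ds$, giving $v = - \frac{e^{- \frac{3 s^{2}}{2}}}{3}$. The boundary term vanishes and
$$\int_{-\infty}^{\infty} s \sin(b s)\, e^{- \frac{3 s^{2}}{2}}\, ds = \frac{b}{3} \int_{-\infty}^{\infty} \cos(b s)\, e^{- \frac{3 s^{2}}{2}}\, ds,$$
so $I'(b) = - \frac{b}{3}\, I(b)$.

This is a separable first-order ODE; solving with the initial condition $I(0) = \int_{-\infty}^{\infty} 7 e^{- \frac{3 s^{2}}{2}}\,ds = \frac{7 \sqrt{6} \sqrt{\pi}}{3}$ gives
$$I(b) = \frac{7 \sqrt{6} \sqrt{\pi} e^{- \frac{b^{2}}{6}}}{3}.$$

Setting $b = 5$:
$$I = \frac{7 \sqrt{6} \sqrt{\pi}}{3 e^{\frac{25}{6}}}.$$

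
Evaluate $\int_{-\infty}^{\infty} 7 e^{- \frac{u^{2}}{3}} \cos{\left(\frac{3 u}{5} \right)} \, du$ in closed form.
$\frac{7 \sqrt{3} \sqrt{\pi}}{e^{\frac{27}{100}}}$

Let $b$ denote the cosine frequency and define $I(b) = \int_{-\infty}^{\infty} 7 e^{- \frac{u^{2}}{3}} \cos{\left(b u \right)} \, du$.

Differentiating under the integral sign,
$$I'(b) = \int_{-\infty}^{\infty} - 7 u e^{- \frac{u^{2}}{3}} \sin{\left(b u \right)} \, du.$$

Integrate $\int_{-\infty}^{\infty} u \sin(b u)\, e^{- \frac{u^{2}}{3}}\, du$ by parts with $w = \sin(b u)$ and $dv = u\, e^{- \frac{u^{2}}{3}}\, du$, giving $v = - \frac{3 e^{- \frac{u^{2}}{3}}}{2}$. The boundary term vanishes and
$$\int_{-\infty}^{\infty} u \sin(b u)\, e^{- \frac{u^{2}}{3}}\, du = \frac{3 b}{2} \int_{-\infty}^{\infty} \cos(b u)\, e^{- \frac{u^{2}}{3}}\, du,$$
so $I'(b) = - \frac{3 b}{2}\, I(b)$.

This is a separable first-order ODE; solving with the initial condition $I(0) = \int_{-\infty}^{\infty} 7 e^{- \frac{u^{2}}{3}}\,du = 7 \sqrt{3} \sqrt{\pi}$ gives
$$I(b) = 7 \sqrt{3} \sqrt{\pi} e^{- \frac{3 b^{2}}{4}}.$$

Setting $b = \frac{3}{5}$:
$$I = \frac{7 \sqrt{3} \sqrt{\pi}}{e^{\frac{27}{100}}}.$$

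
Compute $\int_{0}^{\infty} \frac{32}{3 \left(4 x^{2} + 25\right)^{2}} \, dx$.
$\frac{4 \pi}{375}$

Begin with the known result
$$J(a) = \int_{0}^{\infty} \frac{2}{3 \left(a^{2} + x^{2}\right)} \, dx = \frac{\pi}{3 a}.$$

Differentiating under the integral sign with respect to $a$,
$$\frac{dJ}{da} = \int_{0}^{\infty} - \frac{4 a}{3 \left(a^{2} + x^{2}\right)^{2}} \, dx = - \frac{\pi}{3 a^{2}},$$
so $\int_{0}^{\infty} \frac{2}{3 \left(a^{2} + x^{2}\right)^{2}} \, dx = \frac{\pi}{6 a^{3}}$.

Setting $a = \frac{5}{2}$:
$$I = \frac{4 \pi}{375}.$$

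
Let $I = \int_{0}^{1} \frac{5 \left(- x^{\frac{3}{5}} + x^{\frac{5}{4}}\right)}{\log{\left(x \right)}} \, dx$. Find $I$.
$\log{\left(\frac{184528125}{33554432} \right)}$

Consider the one-parameter family: let $I(a) = \int_{0}^{1} \frac{5 \left(- x^{\frac{3}{5}} + x^{a}\right)}{\log{\left(x \right)}} \, dx$.

Since $\dfrac{\partial}{\partial a}\,x^{a} = x^{a} \ln x$, the $\ln x$ in the denominator cancels and
$$\frac{dI}{da} = \int_{0}^{1} 5 x^{a} \, dx = 5 \left[\frac{x^{a+1}}{a+1}\right]_0^1 = \frac{5}{a + 1}.$$

Integrating with respect to $a$ gives $I(a) = \log{\left(\frac{3125 \left(a + 1\right)^{5}}{32768} \right)} + C$.

At $a = \frac{3}{5}$ the integrand is identically $0$, so $I(\frac{3}{5}) = 0$. The closed form gives $0$, hence $C = 0$.

Setting $a = \frac{5}{4}$:
$$I = \log{\left(\frac{184528125}{33554432} \right)}.$$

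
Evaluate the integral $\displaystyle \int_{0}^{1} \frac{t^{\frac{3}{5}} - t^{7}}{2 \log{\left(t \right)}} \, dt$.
$- \frac{\log{\left(5 \right)}}{2}$

Introduce a parameter $a$ in the exponent: let $I(a) = \int_{0}^{1} \frac{- t^{7} + t^{a}}{2 \log{\left(t \right)}} \, dt$.

Since $\dfrac{\partial}{\partial a}\,t^{a} = t^{a} \ln t$, the $\ln t$ in the denominator cancels and
$$\frac{dI}{da} = \int_{0}^{1} \frac{1}{2} t^{a} \, dt = \frac{1}{2} \left[\frac{t^{a+1}}{a+1}\right]_0^1 = \frac{1}{2 \left(a + 1\right)}.$$

Integrating with respect to $a$ gives $I(a) = \frac{\log{\left(a + 1 \right)}}{2} - \frac{3 \log{\left(2 \right)}}{2} + C$.

At $a = 7$ the integrand is identically $0$, so $I(7) = 0$. The closed form gives $0$, hence $C = 0$.

Setting $a = \frac{3}{5}$:
$$I = - \frac{\log{\left(5 \right)}}{2}.$$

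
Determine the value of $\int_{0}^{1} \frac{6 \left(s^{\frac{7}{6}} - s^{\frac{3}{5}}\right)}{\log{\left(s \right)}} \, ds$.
$\log{\left(\frac{75418890625}{12230590464} \right)}$

Consider the one-parameter family: let $I(a) = \int_{0}^{1} \frac{6 \left(- s^{\frac{3}{5}} + s^{a}\right)}{\log{\left(s \right)}} \, ds$.

Since $\dfrac{\partial}{\partial a}\,s^{a} = s^{a} \ln s$, the $\ln s$ in the denominator cancels and
$$\frac{dI}{da} = \int_{0}^{1} 6 s^{a} \, ds = 6 \left[\frac{s^{a+1}}{a+1}\right]_0^1 = \frac{6}{a + 1}.$$

Integrating with respect to $a$ gives $I(a) = \log{\left(\frac{15625 \left(a + 1\right)^{6}}{262144} \right)} + C$.

At $a = \frac{3}{5}$ the integrand is identically $0$, so $I(\frac{3}{5}) = 0$. The closed form gives $0$, hence $C = 0$.

Setting $a = \frac{7}{6}$:
$$I = \log{\left(\frac{75418890625}{12230590464} \right)}.$$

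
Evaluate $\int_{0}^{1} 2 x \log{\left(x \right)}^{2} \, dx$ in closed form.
$\frac{1}{2}$

Begin with the known integral
$$J(a) = \int_{0}^{1} 2 x^{a} \, dx = \frac{2}{a + 1}.$$

Differentiating under the integral sign brings down a factor of $\ln x$:
$$\frac{dJ}{da} = \int_{0}^{1} 2 x^{a} \log{\left(x \right)} \, dx = - \frac{2}{\left(a + 1\right)^{2}}.$$

Repeating twice in total — each differentiation brings down another $\ln x$ — gives
$$\frac{d^{2}J}{da^{2}} = \int_{0}^{1} 2 x^{a} \log{\left(x \right)}^{2} \, dx = \frac{4}{\left(a + 1\right)^{3}},$$
and the integrand here is exactly the target integrand, so $I = \frac{4}{\left(a + 1\right)^{3}}$.

Setting $a = 1$:
$$I = \frac{1}{2}.$$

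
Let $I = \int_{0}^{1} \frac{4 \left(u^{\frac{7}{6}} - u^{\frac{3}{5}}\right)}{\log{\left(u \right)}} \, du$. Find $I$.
$\log{\left(\frac{17850625}{5308416} \right)}$

Replace the exponent $\frac{7}{6}$ by a parameter $a$: let $I(a) = \int_{0}^{1} \frac{4 \left(- u^{\frac{3}{5}} + u^{a}\right)}{\log{\left(u \right)}} \, du$.

Since $\dfrac{\partial}{\partial a}\,u^{a} = u^{a} \ln u$, the $\ln u$ in the denominator cancels and
$$\frac{dI}{da} = \int_{0}^{1} 4 u^{a} \, du = 4 \left[\frac{u^{a+1}}{a+1}\right]_0^1 = \frac{4}{a + 1}.$$

Integrating with respect to $a$ gives $I(a) = \log{\left(\frac{625 \left(a + 1\right)^{4}}{4096} \right)} + C$.

At $a = \frac{3}{5}$ the integrand is identically $0$, so $I(\frac{3}{5}) = 0$. The closed form gives $0$, hence $C = 0$.

Setting $a = \frac{7}{6}$:
$$I = \log{\left(\frac{17850625}{5308416} \right)}.$$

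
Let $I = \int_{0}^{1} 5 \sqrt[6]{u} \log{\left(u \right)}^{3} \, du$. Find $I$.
$- \frac{38880}{2401}$

Start from the elementary integral
$$J(a) = \int_{0}^{1} 5 u^{a} \, du = \frac{5}{a + 1}.$$

Differentiating under the integral sign brings down a factor of $\ln u$:
$$\frac{dJ}{da} = \int_{0}^{1} 5 u^{a} \log{\left(u \right)} \, du = - \frac{5}{\left(a + 1\right)^{2}}.$$

Repeating $3$ times in total — each differentiation brings down another $\ln u$ — gives
$$\frac{d^{3}J}{da^{3}} = \int_{0}^{1} 5 u^{a} \log{\left(u \right)}^{3} \, du = - \frac{30}{\left(a + 1\right)^{4}},$$
and the integrand here is exactly the target integrand, so $I = - \frac{30}{\left(a + 1\right)^{4}}$.

Setting $a = \frac{1}{6}$:
$$I = - \frac{38880}{2401}.$$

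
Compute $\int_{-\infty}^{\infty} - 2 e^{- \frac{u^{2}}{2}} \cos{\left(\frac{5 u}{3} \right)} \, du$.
$- \frac{2 \sqrt{2} \sqrt{\pi}}{e^{\frac{25}{18}}}$

Treat the cosine frequency as a parameter and define $I(b) = \int_{-\infty}^{\infty} - 2 e^{- \frac{u^{2}}{2}} \cos{\left(b u \right)} \, du$.

Differentiating under the integral sign,
$$I'(b) = \int_{-\infty}^{\infty} 2 u e^{- \frac{u^{2}}{2}} \sin{\left(b u \right)} \, du.$$

Integrate $\int_{-\infty}^{\infty} u \sin(b u)\, e^{- \frac{u^{2}}{2}}\, du$ by parts with $w = \sin(b u)$ and $dv = u\, e^{- \frac{u^{2}}{2}}\, du$, giving $v = - e^{- \frac{u^{2}}{2}}$. The boundary term vanishes and
$$\int_{-\infty}^{\infty} u \sin(b u)\, e^{- \frac{u^{2}}{2}}\, du = b \int_{-\infty}^{\infty} \cos(b u)\, e^{- \frac{u^{2}}{2}}\, du,$$
so $I'(b) = - b\, I(b)$.

This is a separable first-order ODE; solving with the initial condition $I(0) = \int_{-\infty}^{\infty} - 2 e^{- \frac{u^{2}}{2}}\,du = - 2 \sqrt{2} \sqrt{\pi}$ gives
$$I(b) = - 2 \sqrt{2} \sqrt{\pi} e^{- \frac{b^{2}}{2}}.$$

Setting $b = \frac{5}{3}$:
$$I = - \frac{2 \sqrt{2} \sqrt{\pi}}{e^{\frac{25}{18}}}.$$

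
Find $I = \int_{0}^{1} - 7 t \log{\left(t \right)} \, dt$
$\frac{7}{4}$

Consider the simpler parametrised integral
$$J(a) = \int_{0}^{1} - 7 t^{a} \, dt = - \frac{7}{a + 1}.$$

Differentiating under the integral sign brings down a factor of $\ln t$:
$$\frac{dJ}{da} = \int_{0}^{1} - 7 t^{a} \log{\left(t \right)} \, dt = \frac{7}{\left(a + 1\right)^{2}}.$$

The integral on the left is $I$, so $I = \frac{7}{\left(a + 1\right)^{2}}$.

Setting $a = 1$:
$$I = \frac{7}{4}.$$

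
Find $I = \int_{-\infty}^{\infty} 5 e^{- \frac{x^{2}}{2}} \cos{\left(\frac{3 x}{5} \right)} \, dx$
$\frac{5 \sqrt{2} \sqrt{\pi}}{e^{\frac{9}{50}}}$

Define $I(b) = \int_{-\infty}^{\infty} 5 e^{- \frac{x^{2}}{2}} \cos{\left(b x \right)} \, dx$.

Differentiating under the integral sign,
$$I'(b) = \int_{-\infty}^{\infty} - 5 x e^{- \frac{x^{2}}{2}} \sin{\left(b x \right)} \, dx.$$

Integrate $\int_{-\infty}^{\infty} x \sin(b x)\, e^{- \frac{x^{2}}{2}}\, dx$ by parts with $u = \sin(b x)$ and $dv = x\, e^{- \frac{x^{2}}{2}}\, dx$, giving $v = - e^{- \frac{x^{2}}{2}}$. The boundary term vanishes and
$$\int_{-\infty}^{\infty} x \sin(b x)\, e^{- \frac{x^{2}}{2}}\, dx = b \int_{-\infty}^{\infty} \cos(b x)\, e^{- \frac{x^{2}}{2}}\, dx,$$
so $I'(b) = - b\, I(b)$.

This is a separable first-order ODE; solving with the initial condition $I(0) = \int_{-\infty}^{\infty} 5 e^{- \frac{x^{2}}{2}}\,dx = 5 \sqrt{2} \sqrt{\pi}$ gives
$$I(b) = 5 \sqrt{2} \sqrt{\pi} e^{- \frac{b^{2}}{2}}.$$

Setting $b = \frac{3}{5}$:
$$I = \frac{5 \sqrt{2} \sqrt{\pi}}{e^{\frac{9}{50}}}.$$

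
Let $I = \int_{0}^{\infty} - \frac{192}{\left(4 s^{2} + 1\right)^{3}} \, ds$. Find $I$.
$- 18 \pi$

Start from the standard arctangent integral
$$J(a) = \int_{0}^{\infty} - \frac{3}{a^{2} + s^{2}} \, ds = - \frac{3 \pi}{2 a}.$$

Differentiating under the integral sign with respect to $a$,
$$\frac{dJ}{da} = \int_{0}^{\infty} \frac{6 a}{\left(a^{2} + s^{2}\right)^{2}} \, ds = \frac{3 \pi}{2 a^{2}},$$
so $\int_{0}^{\infty} - \frac{3}{\left(a^{2} + s^{2}\right)^{2}} \, ds = - \frac{3 \pi}{4 a^{3}}$.

Repeating — each differentiation of $1/(s^2+a^2)^j$ produces $-2ja/(s^2+a^2)^{j+1}$ — and dividing through by $-2ja$ at each step yields, after $2$ differentiations in total,
$$\int_{0}^{\infty} - \frac{3}{\left(a^{2} + s^{2}\right)^{3}} \, ds = - \frac{9 \pi}{16 a^{5}}.$$

Setting $a = \frac{1}{2}$:
$$I = - 18 \pi.$$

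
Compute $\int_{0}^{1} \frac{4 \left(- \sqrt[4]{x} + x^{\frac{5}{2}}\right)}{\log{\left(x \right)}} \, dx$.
$\log{\left(\frac{38416}{625} \right)}$

Consider the one-parameter family: let $I(a) = \int_{0}^{1} \frac{4 \left(- \sqrt[4]{x} + x^{a}\right)}{\log{\left(x \right)}} \, dx$.

Since $\dfrac{\partial}{\partial a}\,x^{a} = x^{a} \ln x$, the $\ln x$ in the denominator cancels and
$$\frac{dI}{da} = \int_{0}^{1} 4 x^{a} \, dx = 4 \left[\frac{x^{a+1}}{a+1}\right]_0^1 = \frac{4}{a + 1}.$$

Integrating with respect to $a$ gives $I(a) = \log{\left(\frac{256 \left(a + 1\right)^{4}}{625} \right)} + C$.

At $a = \frac{1}{4}$ the integrand is identically $0$, so $I(\frac{1}{4}) = 0$. The closed form gives $0$, hence $C = 0$.

Setting $a = \frac{5}{2}$:
$$I = \log{\left(\frac{38416}{625} \right)}.$$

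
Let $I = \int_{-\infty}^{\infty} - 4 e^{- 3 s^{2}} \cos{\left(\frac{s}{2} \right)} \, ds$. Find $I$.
$- \frac{4 \sqrt{3} \sqrt{\pi}}{3 e^{\frac{1}{48}}}$

Treat the cosine frequency as a parameter and define $I(b) = \int_{-\infty}^{\infty} - 4 e^{- 3 s^{2}} \cos{\left(b s \right)} \, ds$.

Differentiating under the integral sign,
$$I'(b) = \int_{-\infty}^{\infty} 4 s e^{- 3 s^{2}} \sin{\left(b s \right)} \, ds.$$

Integrate $\int_{-\infty}^{\infty} s \sin(b s)\, e^{- 3 s^{2}}\, ds$ by parts with $u = \sin(b s)$ and $dv = s\, e^{- 3 s^{2}}\, ds$, giving $v = - \frac{e^{- 3 s^{2}}}{6}$. The boundary term vanishes and
$$\int_{-\infty}^{\infty} s \sin(b s)\, e^{- 3 s^{2}}\, ds = \frac{b}{6} \int_{-\infty}^{\infty} \cos(b s)\, e^{- 3 s^{2}}\, ds,$$
so $I'(b) = - \frac{b}{6}\, I(b)$.

This is a separable first-order ODE; solving with the initial condition $I(0) = \int_{-\infty}^{\infty} - 4 e^{- 3 s^{2}}\,ds = - \frac{4 \sqrt{3} \sqrt{\pi}}{3}$ gives
$$I(b) = - \frac{4 \sqrt{3} \sqrt{\pi} e^{- \frac{b^{2}}{12}}}{3}.$$

Setting $b = \frac{1}{2}$:
$$I = - \frac{4 \sqrt{3} \sqrt{\pi}}{3 e^{\frac{1}{48}}}.$$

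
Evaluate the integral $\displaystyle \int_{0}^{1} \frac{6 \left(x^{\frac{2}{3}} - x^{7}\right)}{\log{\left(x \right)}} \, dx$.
$\log{\left(\frac{15625}{191102976} \right)}$

Replace the exponent $\frac{2}{3}$ by a parameter $a$: let $I(a) = \int_{0}^{1} \frac{6 \left(- x^{7} + x^{a}\right)}{\log{\left(x \right)}} \, dx$.

Since $\dfrac{\partial}{\partial a}\,x^{a} = x^{a} \ln x$, the $\ln x$ in the denominator cancels and
$$\frac{dI}{da} = \int_{0}^{1} 6 x^{a} \, dx = 6 \left[\frac{x^{a+1}}{a+1}\right]_0^1 = \frac{6}{a + 1}.$$

Integrating with respect to $a$ gives $I(a) = \log{\left(\frac{\left(a + 1\right)^{6}}{262144} \right)} + C$.

At $a = 7$ the integrand is identically $0$, so $I(7) = 0$. The closed form gives $0$, hence $C = 0$.

Setting $a = \frac{2}{3}$:
$$I = \log{\left(\frac{15625}{191102976} \right)}.$$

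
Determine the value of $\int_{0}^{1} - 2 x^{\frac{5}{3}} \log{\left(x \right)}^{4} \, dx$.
$- \frac{729}{2048}$

Begin with the known integral
$$J(a) = \int_{0}^{1} - 2 x^{a} \, dx = - \frac{2}{a + 1}.$$

Differentiating under the integral sign brings down a factor of $\ln x$:
$$\frac{dJ}{da} = \int_{0}^{1} - 2 x^{a} \log{\left(x \right)} \, dx = \frac{2}{\left(a + 1\right)^{2}}.$$

Repeating $4$ times in total — each differentiation brings down another $\ln x$ — gives
$$\frac{d^{4}J}{da^{4}} = \int_{0}^{1} - 2 x^{a} \log{\left(x \right)}^{4} \, dx = - \frac{48}{\left(a + 1\right)^{5}},$$
and the integrand here is exactly the target integrand, so $I = - \frac{48}{\left(a + 1\right)^{5}}$.

Setting $a = \frac{5}{3}$:
$$I = - \frac{729}{2048}.$$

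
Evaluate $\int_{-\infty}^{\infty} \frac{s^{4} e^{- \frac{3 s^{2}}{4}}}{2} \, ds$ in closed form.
$\frac{4 \sqrt{3} \sqrt{\pi}}{9}$

Start from the elementary integral
$$J(a) = \int_{-\infty}^{\infty} \frac{e^{- a s^{2}}}{2} \, ds = \frac{\sqrt{\pi}}{2 \sqrt{a}}.$$

Differentiating under the integral sign brings down a factor of $(-s^2)$:
$$\frac{dJ}{da} = \int_{-\infty}^{\infty} - \frac{s^{2} e^{- a s^{2}}}{2} \, ds = - \frac{\sqrt{\pi}}{4 a^{\frac{3}{2}}}.$$

Repeating twice in total — each differentiation brings down another $(-s^2)$ — gives
$$\frac{d^{2}J}{da^{2}} = \int_{-\infty}^{\infty} \frac{s^{4} e^{- a s^{2}}}{2} \, ds = \frac{3 \sqrt{\pi}}{8 a^{\frac{5}{2}}},$$
and the integrand here is exactly the target integrand, so $I = \frac{3 \sqrt{\pi}}{8 a^{\frac{5}{2}}}$.

Setting $a = \frac{3}{4}$:
$$I = \frac{4 \sqrt{3} \sqrt{\pi}}{9}.$$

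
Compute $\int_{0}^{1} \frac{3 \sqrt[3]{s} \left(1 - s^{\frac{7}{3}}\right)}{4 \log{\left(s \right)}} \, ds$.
$- \frac{3 \log{\left(11 \right)}}{4} + \frac{3 \log{\left(2 \right)}}{2}$

Introduce a parameter $a$ in the exponent: let $I(a) = \int_{0}^{1} \frac{3 \left(- s^{\frac{8}{3}} + s^{a}\right)}{4 \log{\left(s \right)}} \, ds$.

Since $\dfrac{\partial}{\partial a}\,s^{a} = s^{a} \ln s$, the $\ln s$ in the denominator cancels and
$$\frac{dI}{da} = \int_{0}^{1} \frac{3}{4} s^{a} \, ds = \frac{3}{4} \left[\frac{s^{a+1}}{a+1}\right]_0^1 = \frac{3}{4 \left(a + 1\right)}.$$

Integrating with respect to $a$ gives $I(a) = \log{\left(\frac{\sqrt[4]{11} \cdot 3^{\frac{3}{4}} \left(a + 1\right)^{\frac{3}{4}}}{11} \right)} + C$.

At $a = \frac{8}{3}$ the integrand is identically $0$, so $I(\frac{8}{3}) = 0$. The closed form gives $0$, hence $C = 0$.

Setting $a = \frac{1}{3}$:
$$I = - \frac{3 \log{\left(11 \right)}}{4} + \frac{3 \log{\left(2 \right)}}{2}.$$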